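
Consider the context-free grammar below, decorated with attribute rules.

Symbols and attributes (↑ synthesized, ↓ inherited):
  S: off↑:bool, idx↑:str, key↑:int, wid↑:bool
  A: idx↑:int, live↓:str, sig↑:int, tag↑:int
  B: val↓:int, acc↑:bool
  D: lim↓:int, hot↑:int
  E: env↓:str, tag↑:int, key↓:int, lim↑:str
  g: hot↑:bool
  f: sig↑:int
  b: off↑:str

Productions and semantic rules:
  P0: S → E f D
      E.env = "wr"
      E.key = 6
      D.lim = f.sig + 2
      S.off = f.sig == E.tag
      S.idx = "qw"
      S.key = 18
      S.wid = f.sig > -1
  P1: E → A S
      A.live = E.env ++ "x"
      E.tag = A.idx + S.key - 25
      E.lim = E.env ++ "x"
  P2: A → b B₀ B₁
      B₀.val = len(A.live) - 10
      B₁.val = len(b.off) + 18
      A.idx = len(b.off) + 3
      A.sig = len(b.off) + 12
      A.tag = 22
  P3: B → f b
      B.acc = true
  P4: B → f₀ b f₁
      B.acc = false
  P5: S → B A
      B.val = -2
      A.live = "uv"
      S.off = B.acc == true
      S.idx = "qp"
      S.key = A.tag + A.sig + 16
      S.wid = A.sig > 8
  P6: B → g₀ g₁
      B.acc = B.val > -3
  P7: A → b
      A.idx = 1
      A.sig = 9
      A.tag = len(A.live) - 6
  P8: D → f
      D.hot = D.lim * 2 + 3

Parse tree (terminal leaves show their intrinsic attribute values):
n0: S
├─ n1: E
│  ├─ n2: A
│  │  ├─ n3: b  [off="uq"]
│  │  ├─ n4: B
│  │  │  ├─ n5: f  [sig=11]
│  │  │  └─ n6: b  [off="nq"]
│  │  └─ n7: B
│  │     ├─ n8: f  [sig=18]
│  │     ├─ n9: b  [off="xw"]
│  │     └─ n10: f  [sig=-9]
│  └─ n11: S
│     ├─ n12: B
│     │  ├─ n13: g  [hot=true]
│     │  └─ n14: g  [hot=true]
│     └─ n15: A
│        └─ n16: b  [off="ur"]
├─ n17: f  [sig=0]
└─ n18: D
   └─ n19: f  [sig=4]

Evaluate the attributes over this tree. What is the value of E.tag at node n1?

1. n1.env = "wr"  ["wr"]
2. n1.key = 6  [6]
3. n2.live = "wrx"  [E.env ++ "x"]
4. n3.off = "uq"  [terminal]
5. n4.val = -7  [len(A.live) - 10]
6. n5.sig = 11  [terminal]
7. n6.off = "nq"  [terminal]
8. n4.acc = true  [true]
9. n7.val = 20  [len(b.off) + 18]
10. n8.sig = 18  [terminal]
11. n9.off = "xw"  [terminal]
12. n10.sig = -9  [terminal]
13. n7.acc = false  [false]
14. n2.idx = 5  [len(b.off) + 3]
15. n2.sig = 14  [len(b.off) + 12]
16. n2.tag = 22  [22]
17. n12.val = -2  [-2]
18. n13.hot = true  [terminal]
19. n14.hot = true  [terminal]
20. n12.acc = true  [B.val > -3]
21. n15.live = "uv"  ["uv"]
22. n16.off = "ur"  [terminal]
23. n15.idx = 1  [1]
24. n15.sig = 9  [9]
25. n15.tag = -4  [len(A.live) - 6]
26. n11.off = true  [B.acc == true]
27. n11.idx = "qp"  ["qp"]
28. n11.key = 21  [A.tag + A.sig + 16]
29. n11.wid = true  [A.sig > 8]
30. n1.tag = 1  [A.idx + S.key - 25]
31. n1.lim = "wrx"  [E.env ++ "x"]
32. n17.sig = 0  [terminal]
33. n18.lim = 2  [f.sig + 2]
34. n19.sig = 4  [terminal]
35. n18.hot = 7  [D.lim * 2 + 3]
36. n0.off = false  [f.sig == E.tag]
37. n0.idx = "qw"  ["qw"]
38. n0.key = 18  [18]
39. n0.wid = true  [f.sig > -1]

1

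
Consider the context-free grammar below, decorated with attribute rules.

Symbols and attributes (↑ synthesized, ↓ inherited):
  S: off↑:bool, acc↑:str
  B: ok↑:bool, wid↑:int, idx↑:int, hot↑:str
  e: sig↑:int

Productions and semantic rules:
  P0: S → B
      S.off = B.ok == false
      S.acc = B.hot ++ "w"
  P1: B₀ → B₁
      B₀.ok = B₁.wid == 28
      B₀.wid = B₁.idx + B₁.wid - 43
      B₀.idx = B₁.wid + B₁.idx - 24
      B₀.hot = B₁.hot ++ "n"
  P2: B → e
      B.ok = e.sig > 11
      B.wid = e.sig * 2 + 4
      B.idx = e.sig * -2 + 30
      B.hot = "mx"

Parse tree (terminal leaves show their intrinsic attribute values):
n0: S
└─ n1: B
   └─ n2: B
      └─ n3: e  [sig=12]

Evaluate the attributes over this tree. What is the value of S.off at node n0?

false

1. n3.sig = 12  [terminal]
2. n2.ok = true  [e.sig > 11]
3. n2.wid = 28  [e.sig * 2 + 4]
4. n2.idx = 6  [e.sig * -2 + 30]
5. n2.hot = "mx"  ["mx"]
6. n1.ok = true  [B₁.wid == 28]
7. n1.wid = -9  [B₁.idx + B₁.wid - 43]
8. n1.idx = 10  [B₁.wid + B₁.idx - 24]
9. n1.hot = "mxn"  [B₁.hot ++ "n"]
10. n0.off = false  [B.ok == false]
11. n0.acc = "mxnw"  [B.hot ++ "w"]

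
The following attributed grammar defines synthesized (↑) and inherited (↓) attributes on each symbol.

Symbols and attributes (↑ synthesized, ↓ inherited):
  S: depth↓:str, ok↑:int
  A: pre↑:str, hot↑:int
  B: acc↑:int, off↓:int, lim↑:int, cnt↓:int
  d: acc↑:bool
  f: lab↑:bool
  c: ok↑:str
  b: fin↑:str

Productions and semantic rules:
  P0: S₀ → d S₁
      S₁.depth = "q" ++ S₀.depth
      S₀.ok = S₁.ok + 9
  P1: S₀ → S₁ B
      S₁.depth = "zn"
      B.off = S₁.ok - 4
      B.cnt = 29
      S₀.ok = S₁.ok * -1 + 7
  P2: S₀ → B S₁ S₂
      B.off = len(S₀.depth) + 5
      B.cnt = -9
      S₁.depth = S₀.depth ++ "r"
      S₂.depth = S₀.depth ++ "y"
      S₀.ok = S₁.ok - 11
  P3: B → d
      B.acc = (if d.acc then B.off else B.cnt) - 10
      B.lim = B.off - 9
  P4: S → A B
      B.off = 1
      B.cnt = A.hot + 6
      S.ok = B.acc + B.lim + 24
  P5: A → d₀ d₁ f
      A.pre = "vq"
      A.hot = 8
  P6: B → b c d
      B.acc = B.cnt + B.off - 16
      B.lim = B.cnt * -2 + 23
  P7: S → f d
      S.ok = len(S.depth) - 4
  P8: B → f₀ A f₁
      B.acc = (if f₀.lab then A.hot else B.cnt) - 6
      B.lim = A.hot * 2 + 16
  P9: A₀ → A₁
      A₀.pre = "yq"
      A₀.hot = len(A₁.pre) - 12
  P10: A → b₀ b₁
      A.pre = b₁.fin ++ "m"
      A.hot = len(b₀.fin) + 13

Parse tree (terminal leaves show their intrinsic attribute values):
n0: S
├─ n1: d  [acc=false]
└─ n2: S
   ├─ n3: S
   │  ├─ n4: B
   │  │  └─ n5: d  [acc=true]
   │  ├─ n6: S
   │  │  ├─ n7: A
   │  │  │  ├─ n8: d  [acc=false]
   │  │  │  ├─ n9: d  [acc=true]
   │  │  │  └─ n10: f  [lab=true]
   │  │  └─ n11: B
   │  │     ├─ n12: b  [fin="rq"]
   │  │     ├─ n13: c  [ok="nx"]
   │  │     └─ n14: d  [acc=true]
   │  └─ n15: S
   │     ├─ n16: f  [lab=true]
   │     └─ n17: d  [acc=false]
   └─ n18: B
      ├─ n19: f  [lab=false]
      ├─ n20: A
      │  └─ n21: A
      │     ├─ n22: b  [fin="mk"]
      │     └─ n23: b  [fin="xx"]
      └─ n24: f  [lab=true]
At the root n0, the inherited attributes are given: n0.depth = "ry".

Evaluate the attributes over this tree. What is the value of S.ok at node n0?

1. n0.depth = "ry"  [given at root]
2. n1.acc = false  [terminal]
3. n2.depth = "qry"  ["q" ++ S₀.depth]
4. n3.depth = "zn"  ["zn"]
5. n4.off = 7  [len(S₀.depth) + 5]
6. n4.cnt = -9  [-9]
7. n5.acc = true  [terminal]
8. n4.acc = -3  [(if d.acc then B.off else B.cnt) - 10]
9. n4.lim = -2  [B.off - 9]
10. n6.depth = "znr"  [S₀.depth ++ "r"]
11. n8.acc = false  [terminal]
12. n9.acc = true  [terminal]
13. n10.lab = true  [terminal]
14. n7.pre = "vq"  ["vq"]
15. n7.hot = 8  [8]
16. n11.off = 1  [1]
17. n11.cnt = 14  [A.hot + 6]
18. n12.fin = "rq"  [terminal]
19. n13.ok = "nx"  [terminal]
20. n14.acc = true  [terminal]
21. n11.acc = -1  [B.cnt + B.off - 16]
22. n11.lim = -5  [B.cnt * -2 + 23]
23. n6.ok = 18  [B.acc + B.lim + 24]
24. n15.depth = "zny"  [S₀.depth ++ "y"]
25. n16.lab = true  [terminal]
26. n17.acc = false  [terminal]
27. n15.ok = -1  [len(S.depth) - 4]
28. n3.ok = 7  [S₁.ok - 11]
29. n18.off = 3  [S₁.ok - 4]
30. n18.cnt = 29  [29]
31. n19.lab = false  [terminal]
32. n22.fin = "mk"  [terminal]
33. n23.fin = "xx"  [terminal]
34. n21.pre = "xxm"  [b₁.fin ++ "m"]
35. n21.hot = 15  [len(b₀.fin) + 13]
36. n20.pre = "yq"  ["yq"]
37. n20.hot = -9  [len(A₁.pre) - 12]
38. n24.lab = true  [terminal]
39. n18.acc = 23  [(if f₀.lab then A.hot else B.cnt) - 6]
40. n18.lim = -2  [A.hot * 2 + 16]
41. n2.ok = 0  [S₁.ok * -1 + 7]
42. n0.ok = 9  [S₁.ok + 9]

9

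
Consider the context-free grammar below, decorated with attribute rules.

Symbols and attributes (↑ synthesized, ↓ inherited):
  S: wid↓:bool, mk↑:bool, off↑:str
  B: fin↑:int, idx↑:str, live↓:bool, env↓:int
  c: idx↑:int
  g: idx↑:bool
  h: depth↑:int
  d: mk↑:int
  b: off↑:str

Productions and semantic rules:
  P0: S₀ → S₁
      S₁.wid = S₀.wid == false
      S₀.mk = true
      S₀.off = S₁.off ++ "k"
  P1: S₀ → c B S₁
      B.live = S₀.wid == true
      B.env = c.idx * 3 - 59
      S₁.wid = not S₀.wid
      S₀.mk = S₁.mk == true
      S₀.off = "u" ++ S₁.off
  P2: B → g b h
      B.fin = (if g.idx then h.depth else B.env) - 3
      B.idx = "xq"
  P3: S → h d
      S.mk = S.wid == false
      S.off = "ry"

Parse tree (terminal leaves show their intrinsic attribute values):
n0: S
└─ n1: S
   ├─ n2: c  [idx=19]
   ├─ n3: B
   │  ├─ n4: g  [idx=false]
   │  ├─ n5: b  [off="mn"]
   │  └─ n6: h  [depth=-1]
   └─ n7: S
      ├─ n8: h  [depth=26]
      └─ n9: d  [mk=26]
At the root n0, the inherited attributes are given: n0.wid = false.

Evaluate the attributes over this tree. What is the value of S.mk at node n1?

1. n0.wid = false  [given at root]
2. n1.wid = true  [S₀.wid == false]
3. n2.idx = 19  [terminal]
4. n3.live = true  [S₀.wid == true]
5. n3.env = -2  [c.idx * 3 - 59]
6. n4.idx = false  [terminal]
7. n5.off = "mn"  [terminal]
8. n6.depth = -1  [terminal]
9. n3.fin = -5  [(if g.idx then h.depth else B.env) - 3]
10. n3.idx = "xq"  ["xq"]
11. n7.wid = false  [not S₀.wid]
12. n8.depth = 26  [terminal]
13. n9.mk = 26  [terminal]
14. n7.mk = true  [S.wid == false]
15. n7.off = "ry"  ["ry"]
16. n1.mk = true  [S₁.mk == true]
17. n1.off = "ury"  ["u" ++ S₁.off]
18. n0.mk = true  [true]
19. n0.off = "uryk"  [S₁.off ++ "k"]

true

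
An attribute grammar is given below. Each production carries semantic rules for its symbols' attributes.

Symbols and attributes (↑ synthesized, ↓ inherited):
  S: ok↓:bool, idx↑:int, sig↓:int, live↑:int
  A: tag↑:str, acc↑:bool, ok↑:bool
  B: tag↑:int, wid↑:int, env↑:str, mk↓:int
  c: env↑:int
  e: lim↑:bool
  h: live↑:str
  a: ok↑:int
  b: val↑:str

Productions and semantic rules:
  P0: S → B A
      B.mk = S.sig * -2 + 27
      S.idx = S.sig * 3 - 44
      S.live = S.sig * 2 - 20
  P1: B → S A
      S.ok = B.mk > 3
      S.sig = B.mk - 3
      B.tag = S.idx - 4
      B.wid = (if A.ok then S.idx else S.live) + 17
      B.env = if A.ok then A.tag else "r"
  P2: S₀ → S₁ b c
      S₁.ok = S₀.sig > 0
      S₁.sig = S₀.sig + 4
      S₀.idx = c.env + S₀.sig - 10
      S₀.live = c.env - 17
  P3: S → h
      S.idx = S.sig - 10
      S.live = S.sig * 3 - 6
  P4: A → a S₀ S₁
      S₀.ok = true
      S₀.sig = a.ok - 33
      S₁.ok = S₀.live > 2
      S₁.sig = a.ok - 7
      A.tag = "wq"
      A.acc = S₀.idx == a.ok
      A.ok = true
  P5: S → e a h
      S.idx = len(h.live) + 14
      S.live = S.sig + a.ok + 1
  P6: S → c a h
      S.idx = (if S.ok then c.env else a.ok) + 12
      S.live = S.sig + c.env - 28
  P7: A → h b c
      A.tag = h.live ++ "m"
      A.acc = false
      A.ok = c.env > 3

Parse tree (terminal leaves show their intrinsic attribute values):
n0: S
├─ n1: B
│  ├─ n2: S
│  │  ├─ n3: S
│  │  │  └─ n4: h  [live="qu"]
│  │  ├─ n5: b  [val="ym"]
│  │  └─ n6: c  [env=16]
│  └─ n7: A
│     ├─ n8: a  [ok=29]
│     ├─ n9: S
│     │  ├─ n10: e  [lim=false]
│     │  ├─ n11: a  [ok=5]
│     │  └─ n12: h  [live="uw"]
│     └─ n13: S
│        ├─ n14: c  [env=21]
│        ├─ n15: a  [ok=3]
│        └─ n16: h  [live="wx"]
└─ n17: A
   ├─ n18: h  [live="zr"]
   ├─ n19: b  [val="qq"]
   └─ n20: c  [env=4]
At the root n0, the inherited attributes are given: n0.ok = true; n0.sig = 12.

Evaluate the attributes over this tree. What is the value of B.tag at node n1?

1. n0.ok = true  [given at root]
2. n0.sig = 12  [given at root]
3. n1.mk = 3  [S.sig * -2 + 27]
4. n2.ok = false  [B.mk > 3]
5. n2.sig = 0  [B.mk - 3]
6. n3.ok = false  [S₀.sig > 0]
7. n3.sig = 4  [S₀.sig + 4]
8. n4.live = "qu"  [terminal]
9. n3.idx = -6  [S.sig - 10]
10. n3.live = 6  [S.sig * 3 - 6]
11. n5.val = "ym"  [terminal]
12. n6.env = 16  [terminal]
13. n2.idx = 6  [c.env + S₀.sig - 10]
14. n2.live = -1  [c.env - 17]
15. n8.ok = 29  [terminal]
16. n9.ok = true  [true]
17. n9.sig = -4  [a.ok - 33]
18. n10.lim = false  [terminal]
19. n11.ok = 5  [terminal]
20. n12.live = "uw"  [terminal]
21. n9.idx = 16  [len(h.live) + 14]
22. n9.live = 2  [S.sig + a.ok + 1]
23. n13.ok = false  [S₀.live > 2]
24. n13.sig = 22  [a.ok - 7]
25. n14.env = 21  [terminal]
26. n15.ok = 3  [terminal]
27. n16.live = "wx"  [terminal]
28. n13.idx = 15  [(if S.ok then c.env else a.ok) + 12]
29. n13.live = 15  [S.sig + c.env - 28]
30. n7.tag = "wq"  ["wq"]
31. n7.acc = false  [S₀.idx == a.ok]
32. n7.ok = true  [true]
33. n1.tag = 2  [S.idx - 4]
34. n1.wid = 23  [(if A.ok then S.idx else S.live) + 17]
35. n1.env = "wq"  [if A.ok then A.tag else "r"]
36. n18.live = "zr"  [terminal]
37. n19.val = "qq"  [terminal]
38. n20.env = 4  [terminal]
39. n17.tag = "zrm"  [h.live ++ "m"]
40. n17.acc = false  [false]
41. n17.ok = true  [c.env > 3]
42. n0.idx = -8  [S.sig * 3 - 44]
43. n0.live = 4  [S.sig * 2 - 20]

2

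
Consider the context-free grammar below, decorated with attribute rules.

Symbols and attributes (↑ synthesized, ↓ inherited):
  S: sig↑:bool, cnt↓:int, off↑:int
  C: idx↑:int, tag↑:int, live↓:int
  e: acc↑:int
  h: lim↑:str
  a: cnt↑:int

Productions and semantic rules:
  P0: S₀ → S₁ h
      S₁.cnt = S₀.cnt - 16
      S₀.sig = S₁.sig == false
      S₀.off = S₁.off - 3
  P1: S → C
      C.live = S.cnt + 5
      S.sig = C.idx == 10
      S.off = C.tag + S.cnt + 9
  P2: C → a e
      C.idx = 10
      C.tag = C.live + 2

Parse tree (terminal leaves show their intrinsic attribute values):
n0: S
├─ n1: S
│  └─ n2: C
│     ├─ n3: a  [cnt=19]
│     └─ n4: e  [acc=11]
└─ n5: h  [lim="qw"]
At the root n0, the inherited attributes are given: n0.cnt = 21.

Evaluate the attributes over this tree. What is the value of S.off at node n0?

1. n0.cnt = 21  [given at root]
2. n1.cnt = 5  [S₀.cnt - 16]
3. n2.live = 10  [S.cnt + 5]
4. n3.cnt = 19  [terminal]
5. n4.acc = 11  [terminal]
6. n2.idx = 10  [10]
7. n2.tag = 12  [C.live + 2]
8. n1.sig = true  [C.idx == 10]
9. n1.off = 26  [C.tag + S.cnt + 9]
10. n5.lim = "qw"  [terminal]
11. n0.sig = false  [S₁.sig == false]
12. n0.off = 23  [S₁.off - 3]

23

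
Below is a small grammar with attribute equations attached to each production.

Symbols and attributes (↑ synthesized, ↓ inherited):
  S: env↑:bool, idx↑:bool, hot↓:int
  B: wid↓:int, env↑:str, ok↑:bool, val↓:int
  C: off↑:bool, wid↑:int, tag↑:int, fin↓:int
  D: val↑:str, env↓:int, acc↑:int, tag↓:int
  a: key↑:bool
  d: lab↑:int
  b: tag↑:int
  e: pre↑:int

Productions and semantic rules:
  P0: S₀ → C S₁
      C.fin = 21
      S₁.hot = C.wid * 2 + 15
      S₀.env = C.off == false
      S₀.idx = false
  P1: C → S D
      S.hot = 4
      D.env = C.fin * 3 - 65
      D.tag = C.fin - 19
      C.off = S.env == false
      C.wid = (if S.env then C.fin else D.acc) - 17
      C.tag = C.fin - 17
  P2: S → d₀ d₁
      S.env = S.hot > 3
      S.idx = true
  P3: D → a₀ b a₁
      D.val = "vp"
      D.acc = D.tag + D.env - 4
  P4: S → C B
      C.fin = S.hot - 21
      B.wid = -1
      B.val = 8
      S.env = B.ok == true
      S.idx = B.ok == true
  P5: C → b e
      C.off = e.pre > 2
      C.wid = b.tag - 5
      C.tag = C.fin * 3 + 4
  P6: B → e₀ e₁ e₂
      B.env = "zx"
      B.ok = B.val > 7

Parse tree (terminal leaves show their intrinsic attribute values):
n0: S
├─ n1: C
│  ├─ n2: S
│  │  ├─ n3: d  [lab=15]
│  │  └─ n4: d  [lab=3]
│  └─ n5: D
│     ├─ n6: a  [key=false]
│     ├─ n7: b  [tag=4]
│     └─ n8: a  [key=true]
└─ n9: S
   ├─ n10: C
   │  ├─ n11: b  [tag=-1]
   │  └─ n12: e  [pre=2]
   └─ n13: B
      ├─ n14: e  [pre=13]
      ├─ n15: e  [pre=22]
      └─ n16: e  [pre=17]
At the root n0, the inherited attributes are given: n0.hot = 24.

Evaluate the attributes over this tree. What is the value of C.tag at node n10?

10

1. n0.hot = 24  [given at root]
2. n1.fin = 21  [21]
3. n2.hot = 4  [4]
4. n3.lab = 15  [terminal]
5. n4.lab = 3  [terminal]
6. n2.env = true  [S.hot > 3]
7. n2.idx = true  [true]
8. n5.env = -2  [C.fin * 3 - 65]
9. n5.tag = 2  [C.fin - 19]
10. n6.key = false  [terminal]
11. n7.tag = 4  [terminal]
12. n8.key = true  [terminal]
13. n5.val = "vp"  ["vp"]
14. n5.acc = -4  [D.tag + D.env - 4]
15. n1.off = false  [S.env == false]
16. n1.wid = 4  [(if S.env then C.fin else D.acc) - 17]
17. n1.tag = 4  [C.fin - 17]
18. n9.hot = 23  [C.wid * 2 + 15]
19. n10.fin = 2  [S.hot - 21]
20. n11.tag = -1  [terminal]
21. n12.pre = 2  [terminal]
22. n10.off = false  [e.pre > 2]
23. n10.wid = -6  [b.tag - 5]
24. n10.tag = 10  [C.fin * 3 + 4]
25. n13.wid = -1  [-1]
26. n13.val = 8  [8]
27. n14.pre = 13  [terminal]
28. n15.pre = 22  [terminal]
29. n16.pre = 17  [terminal]
30. n13.env = "zx"  ["zx"]
31. n13.ok = true  [B.val > 7]
32. n9.env = true  [B.ok == true]
33. n9.idx = true  [B.ok == true]
34. n0.env = true  [C.off == false]
35. n0.idx = false  [false]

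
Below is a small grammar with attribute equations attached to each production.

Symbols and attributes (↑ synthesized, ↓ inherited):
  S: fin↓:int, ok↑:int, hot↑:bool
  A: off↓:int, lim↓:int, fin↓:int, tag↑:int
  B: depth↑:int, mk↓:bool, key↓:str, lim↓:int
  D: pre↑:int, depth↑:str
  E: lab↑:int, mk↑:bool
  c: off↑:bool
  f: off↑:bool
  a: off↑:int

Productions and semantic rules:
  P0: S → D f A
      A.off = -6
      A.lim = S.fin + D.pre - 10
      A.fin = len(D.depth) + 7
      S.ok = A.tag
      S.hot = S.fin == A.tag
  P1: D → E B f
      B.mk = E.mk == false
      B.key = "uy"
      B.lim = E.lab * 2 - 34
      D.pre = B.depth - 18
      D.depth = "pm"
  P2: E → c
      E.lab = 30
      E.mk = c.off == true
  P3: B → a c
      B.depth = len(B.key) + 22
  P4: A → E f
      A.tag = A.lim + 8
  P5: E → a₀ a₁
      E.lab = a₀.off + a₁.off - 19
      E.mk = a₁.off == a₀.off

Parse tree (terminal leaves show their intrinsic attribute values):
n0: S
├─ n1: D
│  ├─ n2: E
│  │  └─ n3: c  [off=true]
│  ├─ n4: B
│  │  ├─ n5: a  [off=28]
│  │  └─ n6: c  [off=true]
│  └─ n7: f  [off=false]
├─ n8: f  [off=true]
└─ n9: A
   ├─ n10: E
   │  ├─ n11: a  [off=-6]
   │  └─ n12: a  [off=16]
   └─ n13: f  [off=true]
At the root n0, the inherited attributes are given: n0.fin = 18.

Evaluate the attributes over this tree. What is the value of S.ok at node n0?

22

1. n0.fin = 18  [given at root]
2. n3.off = true  [terminal]
3. n2.lab = 30  [30]
4. n2.mk = true  [c.off == true]
5. n4.mk = false  [E.mk == false]
6. n4.key = "uy"  ["uy"]
7. n4.lim = 26  [E.lab * 2 - 34]
8. n5.off = 28  [terminal]
9. n6.off = true  [terminal]
10. n4.depth = 24  [len(B.key) + 22]
11. n7.off = false  [terminal]
12. n1.pre = 6  [B.depth - 18]
13. n1.depth = "pm"  ["pm"]
14. n8.off = true  [terminal]
15. n9.off = -6  [-6]
16. n9.lim = 14  [S.fin + D.pre - 10]
17. n9.fin = 9  [len(D.depth) + 7]
18. n11.off = -6  [terminal]
19. n12.off = 16  [terminal]
20. n10.lab = -9  [a₀.off + a₁.off - 19]
21. n10.mk = false  [a₁.off == a₀.off]
22. n13.off = true  [terminal]
23. n9.tag = 22  [A.lim + 8]
24. n0.ok = 22  [A.tag]
25. n0.hot = false  [S.fin == A.tag]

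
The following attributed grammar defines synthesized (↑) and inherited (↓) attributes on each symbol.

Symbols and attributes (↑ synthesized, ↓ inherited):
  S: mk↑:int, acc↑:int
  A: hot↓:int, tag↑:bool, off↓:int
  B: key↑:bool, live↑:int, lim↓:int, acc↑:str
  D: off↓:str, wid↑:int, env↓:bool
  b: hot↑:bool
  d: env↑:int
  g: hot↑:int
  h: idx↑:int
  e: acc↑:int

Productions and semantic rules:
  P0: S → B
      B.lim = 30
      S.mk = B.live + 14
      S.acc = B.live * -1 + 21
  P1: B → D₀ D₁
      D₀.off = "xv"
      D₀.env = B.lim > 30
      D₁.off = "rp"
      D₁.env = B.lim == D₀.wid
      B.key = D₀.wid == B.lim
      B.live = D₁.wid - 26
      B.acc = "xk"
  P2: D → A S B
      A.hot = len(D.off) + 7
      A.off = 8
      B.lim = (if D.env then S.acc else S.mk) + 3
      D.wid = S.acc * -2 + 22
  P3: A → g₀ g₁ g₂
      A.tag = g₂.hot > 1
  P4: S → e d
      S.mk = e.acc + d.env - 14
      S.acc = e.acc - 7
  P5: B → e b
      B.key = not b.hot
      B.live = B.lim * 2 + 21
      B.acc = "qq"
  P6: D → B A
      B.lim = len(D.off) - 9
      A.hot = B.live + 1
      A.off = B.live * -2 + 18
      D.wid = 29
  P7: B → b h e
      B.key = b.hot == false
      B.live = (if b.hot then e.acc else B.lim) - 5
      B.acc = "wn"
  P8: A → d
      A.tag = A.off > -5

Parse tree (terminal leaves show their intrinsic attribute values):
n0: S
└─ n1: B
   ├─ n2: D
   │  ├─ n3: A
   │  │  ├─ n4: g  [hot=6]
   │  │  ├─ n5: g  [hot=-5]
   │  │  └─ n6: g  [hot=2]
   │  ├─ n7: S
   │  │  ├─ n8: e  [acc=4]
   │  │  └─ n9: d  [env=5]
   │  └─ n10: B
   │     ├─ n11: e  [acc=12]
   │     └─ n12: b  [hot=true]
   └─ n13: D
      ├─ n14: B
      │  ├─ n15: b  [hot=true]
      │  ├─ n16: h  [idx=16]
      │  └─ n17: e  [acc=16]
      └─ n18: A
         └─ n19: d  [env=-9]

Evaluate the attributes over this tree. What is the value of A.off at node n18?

-4

1. n1.lim = 30  [30]
2. n2.off = "xv"  ["xv"]
3. n2.env = false  [B.lim > 30]
4. n3.hot = 9  [len(D.off) + 7]
5. n3.off = 8  [8]
6. n4.hot = 6  [terminal]
7. n5.hot = -5  [terminal]
8. n6.hot = 2  [terminal]
9. n3.tag = true  [g₂.hot > 1]
10. n8.acc = 4  [terminal]
11. n9.env = 5  [terminal]
12. n7.mk = -5  [e.acc + d.env - 14]
13. n7.acc = -3  [e.acc - 7]
14. n10.lim = -2  [(if D.env then S.acc else S.mk) + 3]
15. n11.acc = 12  [terminal]
16. n12.hot = true  [terminal]
17. n10.key = false  [not b.hot]
18. n10.live = 17  [B.lim * 2 + 21]
19. n10.acc = "qq"  ["qq"]
20. n2.wid = 28  [S.acc * -2 + 22]
21. n13.off = "rp"  ["rp"]
22. n13.env = false  [B.lim == D₀.wid]
23. n14.lim = -7  [len(D.off) - 9]
24. n15.hot = true  [terminal]
25. n16.idx = 16  [terminal]
26. n17.acc = 16  [terminal]
27. n14.key = false  [b.hot == false]
28. n14.live = 11  [(if b.hot then e.acc else B.lim) - 5]
29. n14.acc = "wn"  ["wn"]
30. n18.hot = 12  [B.live + 1]
31. n18.off = -4  [B.live * -2 + 18]
32. n19.env = -9  [terminal]
33. n18.tag = true  [A.off > -5]
34. n13.wid = 29  [29]
35. n1.key = false  [D₀.wid == B.lim]
36. n1.live = 3  [D₁.wid - 26]
37. n1.acc = "xk"  ["xk"]
38. n0.mk = 17  [B.live + 14]
39. n0.acc = 18  [B.live * -1 + 21]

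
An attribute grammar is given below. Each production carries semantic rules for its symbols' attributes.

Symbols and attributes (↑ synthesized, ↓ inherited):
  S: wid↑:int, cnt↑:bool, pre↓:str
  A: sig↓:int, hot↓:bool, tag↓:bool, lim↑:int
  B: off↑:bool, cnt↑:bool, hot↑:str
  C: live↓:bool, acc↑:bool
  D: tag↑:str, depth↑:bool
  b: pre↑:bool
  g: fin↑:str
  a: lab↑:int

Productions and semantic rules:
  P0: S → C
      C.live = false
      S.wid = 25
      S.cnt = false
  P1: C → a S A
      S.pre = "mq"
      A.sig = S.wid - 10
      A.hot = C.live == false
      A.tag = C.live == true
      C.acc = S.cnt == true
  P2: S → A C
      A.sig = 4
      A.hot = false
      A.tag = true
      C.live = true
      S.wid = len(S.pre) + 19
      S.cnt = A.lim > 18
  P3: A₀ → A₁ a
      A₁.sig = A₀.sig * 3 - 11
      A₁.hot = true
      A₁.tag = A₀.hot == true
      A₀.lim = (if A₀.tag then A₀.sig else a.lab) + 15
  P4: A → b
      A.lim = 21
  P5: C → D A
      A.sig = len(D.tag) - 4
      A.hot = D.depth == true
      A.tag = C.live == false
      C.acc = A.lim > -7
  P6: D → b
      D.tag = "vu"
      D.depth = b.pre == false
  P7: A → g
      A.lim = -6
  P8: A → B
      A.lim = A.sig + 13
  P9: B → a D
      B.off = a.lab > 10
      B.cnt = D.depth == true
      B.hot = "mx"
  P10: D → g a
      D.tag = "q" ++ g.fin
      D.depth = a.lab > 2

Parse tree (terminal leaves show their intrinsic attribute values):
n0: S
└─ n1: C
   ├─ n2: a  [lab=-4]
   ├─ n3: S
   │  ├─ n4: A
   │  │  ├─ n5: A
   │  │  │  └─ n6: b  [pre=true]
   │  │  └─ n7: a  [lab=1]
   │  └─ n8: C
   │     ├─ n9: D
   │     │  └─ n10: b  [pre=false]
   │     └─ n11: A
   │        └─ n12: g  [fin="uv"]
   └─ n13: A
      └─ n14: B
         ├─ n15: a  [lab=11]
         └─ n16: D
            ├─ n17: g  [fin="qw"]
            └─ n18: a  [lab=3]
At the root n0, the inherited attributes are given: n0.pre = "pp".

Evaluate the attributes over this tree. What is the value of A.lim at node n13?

1. n0.pre = "pp"  [given at root]
2. n1.live = false  [false]
3. n2.lab = -4  [terminal]
4. n3.pre = "mq"  ["mq"]
5. n4.sig = 4  [4]
6. n4.hot = false  [false]
7. n4.tag = true  [true]
8. n5.sig = 1  [A₀.sig * 3 - 11]
9. n5.hot = true  [true]
10. n5.tag = false  [A₀.hot == true]
11. n6.pre = true  [terminal]
12. n5.lim = 21  [21]
13. n7.lab = 1  [terminal]
14. n4.lim = 19  [(if A₀.tag then A₀.sig else a.lab) + 15]
15. n8.live = true  [true]
16. n10.pre = false  [terminal]
17. n9.tag = "vu"  ["vu"]
18. n9.depth = true  [b.pre == false]
19. n11.sig = -2  [len(D.tag) - 4]
20. n11.hot = true  [D.depth == true]
21. n11.tag = false  [C.live == false]
22. n12.fin = "uv"  [terminal]
23. n11.lim = -6  [-6]
24. n8.acc = true  [A.lim > -7]
25. n3.wid = 21  [len(S.pre) + 19]
26. n3.cnt = true  [A.lim > 18]
27. n13.sig = 11  [S.wid - 10]
28. n13.hot = true  [C.live == false]
29. n13.tag = false  [C.live == true]
30. n15.lab = 11  [terminal]
31. n17.fin = "qw"  [terminal]
32. n18.lab = 3  [terminal]
33. n16.tag = "qqw"  ["q" ++ g.fin]
34. n16.depth = true  [a.lab > 2]
35. n14.off = true  [a.lab > 10]
36. n14.cnt = true  [D.depth == true]
37. n14.hot = "mx"  ["mx"]
38. n13.lim = 24  [A.sig + 13]
39. n1.acc = true  [S.cnt == true]
40. n0.wid = 25  [25]
41. n0.cnt = false  [false]

24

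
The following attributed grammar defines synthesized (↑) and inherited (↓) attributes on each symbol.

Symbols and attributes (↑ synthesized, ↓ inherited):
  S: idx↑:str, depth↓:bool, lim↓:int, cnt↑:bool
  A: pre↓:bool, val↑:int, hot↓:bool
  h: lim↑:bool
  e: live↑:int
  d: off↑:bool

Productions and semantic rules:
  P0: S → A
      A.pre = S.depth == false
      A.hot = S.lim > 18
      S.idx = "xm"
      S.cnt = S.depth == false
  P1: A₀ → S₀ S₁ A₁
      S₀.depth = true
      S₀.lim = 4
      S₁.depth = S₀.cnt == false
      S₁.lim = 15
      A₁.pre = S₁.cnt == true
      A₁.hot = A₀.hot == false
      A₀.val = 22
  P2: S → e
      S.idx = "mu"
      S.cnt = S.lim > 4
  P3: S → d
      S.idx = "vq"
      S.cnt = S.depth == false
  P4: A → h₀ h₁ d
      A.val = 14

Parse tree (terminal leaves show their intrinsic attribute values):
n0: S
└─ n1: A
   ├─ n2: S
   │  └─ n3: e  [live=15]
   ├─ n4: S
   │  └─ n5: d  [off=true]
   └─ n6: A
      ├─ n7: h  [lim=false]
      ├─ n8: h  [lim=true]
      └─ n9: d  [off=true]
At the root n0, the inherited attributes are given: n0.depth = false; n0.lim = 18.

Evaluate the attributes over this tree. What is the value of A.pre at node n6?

1. n0.depth = false  [given at root]
2. n0.lim = 18  [given at root]
3. n1.pre = true  [S.depth == false]
4. n1.hot = false  [S.lim > 18]
5. n2.depth = true  [true]
6. n2.lim = 4  [4]
7. n3.live = 15  [terminal]
8. n2.idx = "mu"  ["mu"]
9. n2.cnt = false  [S.lim > 4]
10. n4.depth = true  [S₀.cnt == false]
11. n4.lim = 15  [15]
12. n5.off = true  [terminal]
13. n4.idx = "vq"  ["vq"]
14. n4.cnt = false  [S.depth == false]
15. n6.pre = false  [S₁.cnt == true]
16. n6.hot = true  [A₀.hot == false]
17. n7.lim = false  [terminal]
18. n8.lim = true  [terminal]
19. n9.off = true  [terminal]
20. n6.val = 14  [14]
21. n1.val = 22  [22]
22. n0.idx = "xm"  ["xm"]
23. n0.cnt = true  [S.depth == false]

false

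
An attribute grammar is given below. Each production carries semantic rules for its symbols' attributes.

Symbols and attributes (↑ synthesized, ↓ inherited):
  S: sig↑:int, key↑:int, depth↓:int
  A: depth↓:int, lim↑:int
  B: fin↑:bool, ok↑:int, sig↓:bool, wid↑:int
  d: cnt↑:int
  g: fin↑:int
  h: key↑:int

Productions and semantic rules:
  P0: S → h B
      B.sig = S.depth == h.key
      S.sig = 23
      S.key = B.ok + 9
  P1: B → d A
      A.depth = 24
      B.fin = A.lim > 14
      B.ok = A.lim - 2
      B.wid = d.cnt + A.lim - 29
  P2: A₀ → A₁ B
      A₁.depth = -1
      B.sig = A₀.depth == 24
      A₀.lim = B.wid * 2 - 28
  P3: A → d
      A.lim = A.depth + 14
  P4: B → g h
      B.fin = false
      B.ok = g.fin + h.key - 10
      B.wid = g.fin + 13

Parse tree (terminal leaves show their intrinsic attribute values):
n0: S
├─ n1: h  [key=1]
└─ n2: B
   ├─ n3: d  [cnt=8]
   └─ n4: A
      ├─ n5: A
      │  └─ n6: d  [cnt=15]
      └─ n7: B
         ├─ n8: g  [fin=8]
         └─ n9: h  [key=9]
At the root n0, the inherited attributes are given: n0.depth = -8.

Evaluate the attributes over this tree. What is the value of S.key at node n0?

21

1. n0.depth = -8  [given at root]
2. n1.key = 1  [terminal]
3. n2.sig = false  [S.depth == h.key]
4. n3.cnt = 8  [terminal]
5. n4.depth = 24  [24]
6. n5.depth = -1  [-1]
7. n6.cnt = 15  [terminal]
8. n5.lim = 13  [A.depth + 14]
9. n7.sig = true  [A₀.depth == 24]
10. n8.fin = 8  [terminal]
11. n9.key = 9  [terminal]
12. n7.fin = false  [false]
13. n7.ok = 7  [g.fin + h.key - 10]
14. n7.wid = 21  [g.fin + 13]
15. n4.lim = 14  [B.wid * 2 - 28]
16. n2.fin = false  [A.lim > 14]
17. n2.ok = 12  [A.lim - 2]
18. n2.wid = -7  [d.cnt + A.lim - 29]
19. n0.sig = 23  [23]
20. n0.key = 21  [B.ok + 9]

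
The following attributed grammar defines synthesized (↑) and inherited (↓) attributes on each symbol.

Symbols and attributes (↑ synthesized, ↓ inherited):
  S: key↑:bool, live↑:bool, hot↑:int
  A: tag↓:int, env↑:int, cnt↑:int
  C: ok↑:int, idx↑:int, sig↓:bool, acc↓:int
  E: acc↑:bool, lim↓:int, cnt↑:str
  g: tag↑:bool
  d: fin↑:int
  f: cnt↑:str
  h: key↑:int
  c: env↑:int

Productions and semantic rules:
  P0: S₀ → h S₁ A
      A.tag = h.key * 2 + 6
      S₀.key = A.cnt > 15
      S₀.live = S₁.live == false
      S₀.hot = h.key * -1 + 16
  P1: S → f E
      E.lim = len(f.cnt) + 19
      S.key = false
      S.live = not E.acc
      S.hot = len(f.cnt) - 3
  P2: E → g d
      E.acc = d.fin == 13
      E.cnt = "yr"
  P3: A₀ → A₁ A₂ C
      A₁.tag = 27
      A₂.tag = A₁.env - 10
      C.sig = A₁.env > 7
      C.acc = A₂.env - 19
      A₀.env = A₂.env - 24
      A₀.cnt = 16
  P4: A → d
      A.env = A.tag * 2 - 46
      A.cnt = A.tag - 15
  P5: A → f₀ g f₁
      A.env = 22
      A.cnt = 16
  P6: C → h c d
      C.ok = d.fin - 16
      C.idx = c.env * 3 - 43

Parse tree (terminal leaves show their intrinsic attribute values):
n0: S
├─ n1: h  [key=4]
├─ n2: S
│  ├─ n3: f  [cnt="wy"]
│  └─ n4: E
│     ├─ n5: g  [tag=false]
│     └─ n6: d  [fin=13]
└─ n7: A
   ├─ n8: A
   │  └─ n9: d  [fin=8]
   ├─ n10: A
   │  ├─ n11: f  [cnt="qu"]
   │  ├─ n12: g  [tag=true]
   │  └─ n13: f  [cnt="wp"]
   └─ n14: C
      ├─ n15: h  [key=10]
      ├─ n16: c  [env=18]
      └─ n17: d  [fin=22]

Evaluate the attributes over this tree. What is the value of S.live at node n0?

true

1. n1.key = 4  [terminal]
2. n3.cnt = "wy"  [terminal]
3. n4.lim = 21  [len(f.cnt) + 19]
4. n5.tag = false  [terminal]
5. n6.fin = 13  [terminal]
6. n4.acc = true  [d.fin == 13]
7. n4.cnt = "yr"  ["yr"]
8. n2.key = false  [false]
9. n2.live = false  [not E.acc]
10. n2.hot = -1  [len(f.cnt) - 3]
11. n7.tag = 14  [h.key * 2 + 6]
12. n8.tag = 27  [27]
13. n9.fin = 8  [terminal]
14. n8.env = 8  [A.tag * 2 - 46]
15. n8.cnt = 12  [A.tag - 15]
16. n10.tag = -2  [A₁.env - 10]
17. n11.cnt = "qu"  [terminal]
18. n12.tag = true  [terminal]
19. n13.cnt = "wp"  [terminal]
20. n10.env = 22  [22]
21. n10.cnt = 16  [16]
22. n14.sig = true  [A₁.env > 7]
23. n14.acc = 3  [A₂.env - 19]
24. n15.key = 10  [terminal]
25. n16.env = 18  [terminal]
26. n17.fin = 22  [terminal]
27. n14.ok = 6  [d.fin - 16]
28. n14.idx = 11  [c.env * 3 - 43]
29. n7.env = -2  [A₂.env - 24]
30. n7.cnt = 16  [16]
31. n0.key = true  [A.cnt > 15]
32. n0.live = true  [S₁.live == false]
33. n0.hot = 12  [h.key * -1 + 16]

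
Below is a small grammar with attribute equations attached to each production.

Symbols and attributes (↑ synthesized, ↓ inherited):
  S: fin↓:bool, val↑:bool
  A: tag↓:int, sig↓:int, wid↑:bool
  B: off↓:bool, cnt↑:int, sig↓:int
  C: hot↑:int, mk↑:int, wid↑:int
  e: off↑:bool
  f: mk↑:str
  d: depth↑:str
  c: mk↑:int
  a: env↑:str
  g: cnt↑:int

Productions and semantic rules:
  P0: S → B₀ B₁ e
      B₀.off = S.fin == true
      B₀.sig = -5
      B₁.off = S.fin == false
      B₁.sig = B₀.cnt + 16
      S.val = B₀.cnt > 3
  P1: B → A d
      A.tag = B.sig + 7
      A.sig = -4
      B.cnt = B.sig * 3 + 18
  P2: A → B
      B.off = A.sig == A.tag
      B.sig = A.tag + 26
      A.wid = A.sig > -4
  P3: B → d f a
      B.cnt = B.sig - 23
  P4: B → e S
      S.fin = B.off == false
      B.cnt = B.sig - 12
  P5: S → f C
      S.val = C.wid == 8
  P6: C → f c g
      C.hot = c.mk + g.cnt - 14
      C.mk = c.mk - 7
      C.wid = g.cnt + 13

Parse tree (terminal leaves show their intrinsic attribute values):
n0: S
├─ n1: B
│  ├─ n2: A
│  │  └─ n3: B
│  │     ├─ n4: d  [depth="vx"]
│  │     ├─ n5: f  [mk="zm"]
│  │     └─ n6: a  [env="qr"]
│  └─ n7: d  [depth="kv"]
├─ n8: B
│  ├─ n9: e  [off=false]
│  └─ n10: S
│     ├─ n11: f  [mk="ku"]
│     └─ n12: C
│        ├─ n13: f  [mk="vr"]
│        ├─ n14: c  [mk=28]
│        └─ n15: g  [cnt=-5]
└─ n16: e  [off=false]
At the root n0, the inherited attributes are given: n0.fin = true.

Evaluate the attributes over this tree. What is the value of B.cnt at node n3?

5

1. n0.fin = true  [given at root]
2. n1.off = true  [S.fin == true]
3. n1.sig = -5  [-5]
4. n2.tag = 2  [B.sig + 7]
5. n2.sig = -4  [-4]
6. n3.off = false  [A.sig == A.tag]
7. n3.sig = 28  [A.tag + 26]
8. n4.depth = "vx"  [terminal]
9. n5.mk = "zm"  [terminal]
10. n6.env = "qr"  [terminal]
11. n3.cnt = 5  [B.sig - 23]
12. n2.wid = false  [A.sig > -4]
13. n7.depth = "kv"  [terminal]
14. n1.cnt = 3  [B.sig * 3 + 18]
15. n8.off = false  [S.fin == false]
16. n8.sig = 19  [B₀.cnt + 16]
17. n9.off = false  [terminal]
18. n10.fin = true  [B.off == false]
19. n11.mk = "ku"  [terminal]
20. n13.mk = "vr"  [terminal]
21. n14.mk = 28  [terminal]
22. n15.cnt = -5  [terminal]
23. n12.hot = 9  [c.mk + g.cnt - 14]
24. n12.mk = 21  [c.mk - 7]
25. n12.wid = 8  [g.cnt + 13]
26. n10.val = true  [C.wid == 8]
27. n8.cnt = 7  [B.sig - 12]
28. n16.off = false  [terminal]
29. n0.val = false  [B₀.cnt > 3]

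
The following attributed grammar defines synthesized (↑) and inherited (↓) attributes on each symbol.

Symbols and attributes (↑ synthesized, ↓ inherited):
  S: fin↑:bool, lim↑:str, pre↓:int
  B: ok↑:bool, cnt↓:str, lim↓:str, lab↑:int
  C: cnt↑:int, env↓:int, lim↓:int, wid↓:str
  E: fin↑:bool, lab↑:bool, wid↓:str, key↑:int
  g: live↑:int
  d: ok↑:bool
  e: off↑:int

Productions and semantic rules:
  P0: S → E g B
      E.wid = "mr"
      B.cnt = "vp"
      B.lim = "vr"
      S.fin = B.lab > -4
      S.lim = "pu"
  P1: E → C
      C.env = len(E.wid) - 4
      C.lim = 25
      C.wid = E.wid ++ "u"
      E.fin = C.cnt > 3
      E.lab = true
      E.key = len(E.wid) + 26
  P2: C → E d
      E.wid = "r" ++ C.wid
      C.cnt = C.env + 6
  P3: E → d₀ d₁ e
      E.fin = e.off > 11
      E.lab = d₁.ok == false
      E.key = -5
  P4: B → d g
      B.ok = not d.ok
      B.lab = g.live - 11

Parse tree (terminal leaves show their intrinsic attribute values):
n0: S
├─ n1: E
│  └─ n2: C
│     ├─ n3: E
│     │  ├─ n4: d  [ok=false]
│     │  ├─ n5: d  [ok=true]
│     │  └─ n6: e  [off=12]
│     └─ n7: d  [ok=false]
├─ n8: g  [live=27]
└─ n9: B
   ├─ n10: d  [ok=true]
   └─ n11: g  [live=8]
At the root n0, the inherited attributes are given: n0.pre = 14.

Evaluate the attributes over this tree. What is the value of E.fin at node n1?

1. n0.pre = 14  [given at root]
2. n1.wid = "mr"  ["mr"]
3. n2.env = -2  [len(E.wid) - 4]
4. n2.lim = 25  [25]
5. n2.wid = "mru"  [E.wid ++ "u"]
6. n3.wid = "rmru"  ["r" ++ C.wid]
7. n4.ok = false  [terminal]
8. n5.ok = true  [terminal]
9. n6.off = 12  [terminal]
10. n3.fin = true  [e.off > 11]
11. n3.lab = false  [d₁.ok == false]
12. n3.key = -5  [-5]
13. n7.ok = false  [terminal]
14. n2.cnt = 4  [C.env + 6]
15. n1.fin = true  [C.cnt > 3]
16. n1.lab = true  [true]
17. n1.key = 28  [len(E.wid) + 26]
18. n8.live = 27  [terminal]
19. n9.cnt = "vp"  ["vp"]
20. n9.lim = "vr"  ["vr"]
21. n10.ok = true  [terminal]
22. n11.live = 8  [terminal]
23. n9.ok = false  [not d.ok]
24. n9.lab = -3  [g.live - 11]
25. n0.fin = true  [B.lab > -4]
26. n0.lim = "pu"  ["pu"]

true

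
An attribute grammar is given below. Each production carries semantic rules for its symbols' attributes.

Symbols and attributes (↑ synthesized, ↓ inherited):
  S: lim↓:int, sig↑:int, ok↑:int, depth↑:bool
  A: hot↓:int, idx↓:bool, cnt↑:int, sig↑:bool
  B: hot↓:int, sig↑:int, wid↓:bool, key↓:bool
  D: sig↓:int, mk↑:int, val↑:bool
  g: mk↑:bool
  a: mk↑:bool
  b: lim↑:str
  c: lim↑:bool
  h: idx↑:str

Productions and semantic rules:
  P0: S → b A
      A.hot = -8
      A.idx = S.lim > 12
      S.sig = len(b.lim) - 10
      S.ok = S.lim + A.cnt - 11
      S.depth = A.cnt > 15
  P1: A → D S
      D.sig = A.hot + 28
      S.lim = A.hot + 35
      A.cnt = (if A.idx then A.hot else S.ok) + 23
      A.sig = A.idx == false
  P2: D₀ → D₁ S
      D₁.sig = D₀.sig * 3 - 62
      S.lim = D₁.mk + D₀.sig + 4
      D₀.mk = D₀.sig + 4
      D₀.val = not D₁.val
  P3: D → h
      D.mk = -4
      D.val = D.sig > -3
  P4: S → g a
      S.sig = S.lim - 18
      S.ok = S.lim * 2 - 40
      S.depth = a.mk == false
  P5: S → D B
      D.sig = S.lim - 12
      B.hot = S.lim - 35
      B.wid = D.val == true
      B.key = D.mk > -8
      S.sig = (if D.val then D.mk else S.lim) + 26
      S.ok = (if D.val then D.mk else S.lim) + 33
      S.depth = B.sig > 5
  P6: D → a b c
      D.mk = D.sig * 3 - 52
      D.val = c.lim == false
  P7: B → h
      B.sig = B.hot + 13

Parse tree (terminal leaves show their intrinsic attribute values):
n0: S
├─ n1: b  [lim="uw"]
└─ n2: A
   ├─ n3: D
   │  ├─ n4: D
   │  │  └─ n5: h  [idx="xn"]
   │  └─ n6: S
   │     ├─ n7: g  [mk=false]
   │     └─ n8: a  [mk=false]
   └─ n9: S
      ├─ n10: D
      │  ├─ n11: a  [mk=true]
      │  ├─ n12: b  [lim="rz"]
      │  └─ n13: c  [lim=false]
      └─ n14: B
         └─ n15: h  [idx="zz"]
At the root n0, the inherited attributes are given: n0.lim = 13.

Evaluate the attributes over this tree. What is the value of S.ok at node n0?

1. n0.lim = 13  [given at root]
2. n1.lim = "uw"  [terminal]
3. n2.hot = -8  [-8]
4. n2.idx = true  [S.lim > 12]
5. n3.sig = 20  [A.hot + 28]
6. n4.sig = -2  [D₀.sig * 3 - 62]
7. n5.idx = "xn"  [terminal]
8. n4.mk = -4  [-4]
9. n4.val = true  [D.sig > -3]
10. n6.lim = 20  [D₁.mk + D₀.sig + 4]
11. n7.mk = false  [terminal]
12. n8.mk = false  [terminal]
13. n6.sig = 2  [S.lim - 18]
14. n6.ok = 0  [S.lim * 2 - 40]
15. n6.depth = true  [a.mk == false]
16. n3.mk = 24  [D₀.sig + 4]
17. n3.val = false  [not D₁.val]
18. n9.lim = 27  [A.hot + 35]
19. n10.sig = 15  [S.lim - 12]
20. n11.mk = true  [terminal]
21. n12.lim = "rz"  [terminal]
22. n13.lim = false  [terminal]
23. n10.mk = -7  [D.sig * 3 - 52]
24. n10.val = true  [c.lim == false]
25. n14.hot = -8  [S.lim - 35]
26. n14.wid = true  [D.val == true]
27. n14.key = true  [D.mk > -8]
28. n15.idx = "zz"  [terminal]
29. n14.sig = 5  [B.hot + 13]
30. n9.sig = 19  [(if D.val then D.mk else S.lim) + 26]
31. n9.ok = 26  [(if D.val then D.mk else S.lim) + 33]
32. n9.depth = false  [B.sig > 5]
33. n2.cnt = 15  [(if A.idx then A.hot else S.ok) + 23]
34. n2.sig = false  [A.idx == false]
35. n0.sig = -8  [len(b.lim) - 10]
36. n0.ok = 17  [S.lim + A.cnt - 11]
37. n0.depth = false  [A.cnt > 15]

17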